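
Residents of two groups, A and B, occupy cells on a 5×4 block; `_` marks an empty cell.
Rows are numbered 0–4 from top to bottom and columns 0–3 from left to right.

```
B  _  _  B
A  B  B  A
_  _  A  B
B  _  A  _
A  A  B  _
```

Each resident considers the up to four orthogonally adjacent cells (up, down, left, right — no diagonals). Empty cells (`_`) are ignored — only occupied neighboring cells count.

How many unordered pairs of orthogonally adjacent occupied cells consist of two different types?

Scan each occupied cell's neighbors to the right and below so each pair is counted once.
Row 0: B(0,0)–A(1,0)≠ B(0,3)–A(1,3)≠  → 2/2 unlike.
Row 1: A(1,0)–B(1,1)≠ B(1,1)–B(1,2)= B(1,2)–A(1,3)≠ B(1,2)–A(2,2)≠ A(1,3)–B(2,3)≠  → 4/5 unlike.
Row 2: A(2,2)–B(2,3)≠ A(2,2)–A(3,2)=  → 1/2 unlike.
Row 3: B(3,0)–A(4,0)≠ A(3,2)–B(4,2)≠  → 2/2 unlike.
Row 4: A(4,0)–A(4,1)= A(4,1)–B(4,2)≠  → 1/2 unlike.
Total adjacent occupied pairs: 13; unlike-type pairs: 10.

10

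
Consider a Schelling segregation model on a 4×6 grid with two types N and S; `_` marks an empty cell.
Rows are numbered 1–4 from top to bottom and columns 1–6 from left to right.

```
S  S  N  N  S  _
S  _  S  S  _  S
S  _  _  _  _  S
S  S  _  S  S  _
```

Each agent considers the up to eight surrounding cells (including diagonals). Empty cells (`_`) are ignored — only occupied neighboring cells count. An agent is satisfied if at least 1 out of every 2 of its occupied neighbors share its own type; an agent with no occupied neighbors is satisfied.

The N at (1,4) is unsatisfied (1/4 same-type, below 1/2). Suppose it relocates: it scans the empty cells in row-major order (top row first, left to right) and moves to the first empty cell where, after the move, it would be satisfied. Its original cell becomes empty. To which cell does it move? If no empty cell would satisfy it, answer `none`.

none

Vacating (1,4). Empty cells in order:
  (1,6): 0/2 same-type → still unsatisfied.
  (2,2): 1/6 same-type → still unsatisfied.
  (2,5): 0/4 same-type → still unsatisfied.
  (3,2): 0/5 same-type → still unsatisfied.
  (3,3): 0/4 same-type → still unsatisfied.
  (3,4): 0/4 same-type → still unsatisfied.
  (3,5): 0/5 same-type → still unsatisfied.
  (4,3): 0/2 same-type → still unsatisfied.
  (4,6): 0/2 same-type → still unsatisfied.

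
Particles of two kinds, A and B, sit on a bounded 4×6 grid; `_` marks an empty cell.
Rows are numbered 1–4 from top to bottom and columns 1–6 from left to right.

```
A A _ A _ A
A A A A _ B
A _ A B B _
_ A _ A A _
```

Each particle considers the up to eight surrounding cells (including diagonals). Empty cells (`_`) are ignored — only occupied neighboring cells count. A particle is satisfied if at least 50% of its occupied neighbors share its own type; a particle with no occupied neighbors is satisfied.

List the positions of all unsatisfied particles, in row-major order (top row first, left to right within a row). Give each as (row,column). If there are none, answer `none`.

(1,6), (3,4), (3,5), (4,5)

(1,1)A 3/3 ✓
(1,2)A 4/4 ✓
(1,4)A 2/2 ✓
(1,6)A 0/1 ✗
(2,1)A 4/4 ✓
(2,2)A 6/6 ✓
(2,3)A 5/6 ✓
(2,4)A 3/5 ✓
(2,6)B 1/2 ✓
(3,1)A 3/3 ✓
(3,3)A 5/6 ✓
(3,4)B 1/6 ✗
(3,5)B 2/5 ✗
(4,2)A 2/2 ✓
(4,4)A 2/4 ✓
(4,5)A 1/3 ✗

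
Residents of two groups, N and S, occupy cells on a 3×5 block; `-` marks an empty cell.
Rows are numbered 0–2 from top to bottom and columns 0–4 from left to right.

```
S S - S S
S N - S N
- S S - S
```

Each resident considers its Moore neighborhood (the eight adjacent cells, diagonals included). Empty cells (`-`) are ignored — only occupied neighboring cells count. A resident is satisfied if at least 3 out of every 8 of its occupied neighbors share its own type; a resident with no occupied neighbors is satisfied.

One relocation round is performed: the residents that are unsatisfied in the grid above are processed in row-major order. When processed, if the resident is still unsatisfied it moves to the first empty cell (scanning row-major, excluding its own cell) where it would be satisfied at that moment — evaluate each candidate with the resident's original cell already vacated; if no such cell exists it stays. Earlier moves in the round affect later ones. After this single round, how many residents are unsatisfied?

Initially unsatisfied (in order): (1,1), (1,4).
  (1,1): no empty cell satisfies it; stays.
  (1,4): no empty cell satisfies it; stays.
Resulting grid:
S S - S S
S N - S N
- S S - S
Unsatisfied now: (1,1), (1,4).

2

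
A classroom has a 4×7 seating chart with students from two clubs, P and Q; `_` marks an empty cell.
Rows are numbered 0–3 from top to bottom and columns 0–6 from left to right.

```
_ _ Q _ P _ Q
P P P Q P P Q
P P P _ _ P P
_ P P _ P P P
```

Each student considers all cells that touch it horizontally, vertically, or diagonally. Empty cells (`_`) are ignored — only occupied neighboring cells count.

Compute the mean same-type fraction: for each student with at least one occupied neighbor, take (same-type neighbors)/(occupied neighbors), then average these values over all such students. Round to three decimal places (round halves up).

Row 0: (0,2)Q 1/3 · (0,4)P 2/3 · (0,6)Q 1/2
Row 1: (1,0)P 3/3 · (1,1)P 5/6 · (1,2)P 3/5 · (1,3)Q 1/5 · (1,4)P 3/4 · (1,5)P 4/6 · (1,6)Q 1/4
Row 2: (2,0)P 4/4 · (2,1)P 7/7 · (2,2)P 5/6 · (2,5)P 6/7 · (2,6)P 4/5
Row 3: (3,1)P 4/4 · (3,2)P 3/3 · (3,4)P 2/2 · (3,5)P 4/4 · (3,6)P 3/3
Sum over 20 students: 1/3 + 2/3 + 1/2 + 3/3 + 5/6 + 3/5 + 1/5 + 3/4 + 4/6 + 1/4 + 4/4 + 7/7 + 5/6 + 6/7 + 4/5 + 4/4 + 3/3 + 2/2 + 4/4 + 3/3 = 3211/210; mean = 3211/210 ÷ 20 = 3211/4200 = 0.764523… → 0.765.

0.765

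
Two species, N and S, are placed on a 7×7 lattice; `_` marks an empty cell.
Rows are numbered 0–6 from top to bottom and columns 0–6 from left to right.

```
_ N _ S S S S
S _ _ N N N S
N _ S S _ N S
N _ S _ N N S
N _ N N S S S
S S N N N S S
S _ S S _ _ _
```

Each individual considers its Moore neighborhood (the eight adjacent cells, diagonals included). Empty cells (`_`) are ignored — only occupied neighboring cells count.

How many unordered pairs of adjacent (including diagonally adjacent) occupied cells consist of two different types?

Scan each occupied cell's neighbors to the right and below (and the two forward diagonals) so each pair is counted once.
Row 0: N(0,1)–S(1,0)≠ S(0,3)–S(0,4)= S(0,3)–N(1,3)≠ S(0,3)–N(1,4)≠ S(0,4)–S(0,5)= S(0,4)–N(1,4)≠ S(0,4)–N(1,5)≠ S(0,4)–N(1,3)≠ S(0,5)–S(0,6)= S(0,5)–N(1,5)≠ S(0,5)–S(1,6)= S(0,5)–N(1,4)≠ S(0,6)–S(1,6)= S(0,6)–N(1,5)≠  → 9/14 unlike.
Row 1: S(1,0)–N(2,0)≠ N(1,3)–N(1,4)= N(1,3)–S(2,3)≠ N(1,3)–S(2,2)≠ N(1,4)–N(1,5)= N(1,4)–N(2,5)= N(1,4)–S(2,3)≠ N(1,5)–S(1,6)≠ N(1,5)–N(2,5)= N(1,5)–S(2,6)≠ S(1,6)–S(2,6)= S(1,6)–N(2,5)≠  → 7/12 unlike.
Row 2: N(2,0)–N(3,0)= S(2,2)–S(2,3)= S(2,2)–S(3,2)= S(2,3)–N(3,4)≠ S(2,3)–S(3,2)= N(2,5)–S(2,6)≠ N(2,5)–N(3,5)= N(2,5)–S(3,6)≠ N(2,5)–N(3,4)= S(2,6)–S(3,6)= S(2,6)–N(3,5)≠  → 4/11 unlike.
Row 3: N(3,0)–N(4,0)= S(3,2)–N(4,2)≠ S(3,2)–N(4,3)≠ N(3,4)–N(3,5)= N(3,4)–S(4,4)≠ N(3,4)–S(4,5)≠ N(3,4)–N(4,3)= N(3,5)–S(3,6)≠ N(3,5)–S(4,5)≠ N(3,5)–S(4,6)≠ N(3,5)–S(4,4)≠ S(3,6)–S(4,6)= S(3,6)–S(4,5)=  → 8/13 unlike.
Row 4: N(4,0)–S(5,0)≠ N(4,0)–S(5,1)≠ N(4,2)–N(4,3)= N(4,2)–N(5,2)= N(4,2)–N(5,3)= N(4,2)–S(5,1)≠ N(4,3)–S(4,4)≠ N(4,3)–N(5,3)= N(4,3)–N(5,4)= N(4,3)–N(5,2)= S(4,4)–S(4,5)= S(4,4)–N(5,4)≠ S(4,4)–S(5,5)= S(4,4)–N(5,3)≠ S(4,5)–S(4,6)= S(4,5)–S(5,5)= S(4,5)–S(5,6)= S(4,5)–N(5,4)≠ S(4,6)–S(5,6)= S(4,6)–S(5,5)=  → 7/20 unlike.
Row 5: S(5,0)–S(5,1)= S(5,0)–S(6,0)= S(5,1)–N(5,2)≠ S(5,1)–S(6,2)= S(5,1)–S(6,0)= N(5,2)–N(5,3)= N(5,2)–S(6,2)≠ N(5,2)–S(6,3)≠ N(5,3)–N(5,4)= N(5,3)–S(6,3)≠ N(5,3)–S(6,2)≠ N(5,4)–S(5,5)≠ N(5,4)–S(6,3)≠ S(5,5)–S(5,6)=  → 7/14 unlike.
Row 6: S(6,2)–S(6,3)=  → 0/1 unlike.
Total adjacent occupied pairs: 85; unlike-type pairs: 42.

42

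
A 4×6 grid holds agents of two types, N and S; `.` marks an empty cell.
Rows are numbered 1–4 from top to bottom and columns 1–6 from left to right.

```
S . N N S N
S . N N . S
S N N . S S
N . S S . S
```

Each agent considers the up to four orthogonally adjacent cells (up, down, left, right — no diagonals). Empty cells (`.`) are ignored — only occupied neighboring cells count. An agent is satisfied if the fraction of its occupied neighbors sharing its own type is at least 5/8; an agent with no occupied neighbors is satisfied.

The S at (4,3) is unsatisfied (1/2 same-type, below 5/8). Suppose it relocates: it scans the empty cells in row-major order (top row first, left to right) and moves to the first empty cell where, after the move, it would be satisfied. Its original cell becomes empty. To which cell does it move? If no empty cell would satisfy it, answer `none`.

Vacating (4,3). Empty cells in order:
  (1,2): 1/2 same-type → still unsatisfied.
  (2,2): 1/3 same-type → still unsatisfied.
  (2,5): 3/4 same-type → satisfied — stop here.

(2,5)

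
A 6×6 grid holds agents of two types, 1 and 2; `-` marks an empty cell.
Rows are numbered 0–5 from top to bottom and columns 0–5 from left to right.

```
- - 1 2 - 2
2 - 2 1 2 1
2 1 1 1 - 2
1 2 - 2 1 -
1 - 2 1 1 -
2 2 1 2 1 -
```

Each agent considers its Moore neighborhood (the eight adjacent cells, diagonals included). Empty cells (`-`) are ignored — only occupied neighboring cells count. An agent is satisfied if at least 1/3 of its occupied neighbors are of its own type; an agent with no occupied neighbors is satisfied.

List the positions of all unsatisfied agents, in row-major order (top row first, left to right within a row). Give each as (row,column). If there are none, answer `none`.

Row 0: (0,2)1 1/3 ✓ · (0,3)2 2/4 ✓ · (0,5)2 1/2 ✓
Row 1: (1,0)2 1/2 ✓ · (1,2)2 1/6 ✗ · (1,3)1 3/6 ✓ · (1,4)2 3/6 ✓ · (1,5)1 0/3 ✗
Row 2: (2,0)2 2/4 ✓ · (2,1)1 2/6 ✓ · (2,2)1 3/6 ✓ · (2,3)1 3/6 ✓ · (2,5)2 1/3 ✓
Row 3: (3,0)1 2/4 ✓ · (3,1)2 2/6 ✓ · (3,3)2 1/6 ✗ · (3,4)1 3/5 ✓
Row 4: (4,0)1 1/4 ✗ · (4,2)2 4/6 ✓ · (4,3)1 4/7 ✓ · (4,4)1 3/5 ✓
Row 5: (5,0)2 1/2 ✓ · (5,1)2 2/4 ✓ · (5,2)1 1/4 ✗ · (5,3)2 1/5 ✗ · (5,4)1 2/3 ✓

(1,2), (1,5), (3,3), (4,0), (5,2), (5,3)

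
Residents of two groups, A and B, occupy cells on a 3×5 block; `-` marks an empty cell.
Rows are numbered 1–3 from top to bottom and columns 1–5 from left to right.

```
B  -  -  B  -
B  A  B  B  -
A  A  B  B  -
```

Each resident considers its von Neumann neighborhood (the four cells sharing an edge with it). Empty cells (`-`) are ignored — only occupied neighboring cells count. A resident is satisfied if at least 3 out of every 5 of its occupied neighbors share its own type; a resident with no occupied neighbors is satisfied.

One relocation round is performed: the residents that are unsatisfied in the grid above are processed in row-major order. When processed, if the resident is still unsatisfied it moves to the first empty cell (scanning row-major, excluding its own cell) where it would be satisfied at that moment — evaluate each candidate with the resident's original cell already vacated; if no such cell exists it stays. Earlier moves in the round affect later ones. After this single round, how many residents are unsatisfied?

1

Initially unsatisfied (in order): (2,1), (2,2), (3,1).
  (2,1) → (1,3).
  (2,2): no empty cell satisfies it; stays.
  (3,1): now satisfied by earlier moves; stays.
Resulting grid:
B - B B -
- A B B -
A A B B -
Unsatisfied now: (2,2).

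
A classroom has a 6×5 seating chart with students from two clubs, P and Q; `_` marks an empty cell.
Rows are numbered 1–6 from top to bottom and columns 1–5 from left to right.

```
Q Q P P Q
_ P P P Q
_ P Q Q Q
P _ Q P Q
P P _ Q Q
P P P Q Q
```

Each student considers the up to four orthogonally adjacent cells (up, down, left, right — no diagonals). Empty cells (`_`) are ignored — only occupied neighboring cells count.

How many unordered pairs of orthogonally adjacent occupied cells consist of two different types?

Scan each occupied cell's neighbors to the right and below so each pair is counted once.
From row 1: 3 unlike of 8 pairs (running 3/8).
From row 2: 3 unlike of 7 pairs (running 6/15).
From row 3: 2 unlike of 6 pairs (running 8/21).
From row 4: 3 unlike of 5 pairs (running 11/26).
From row 5: 0 unlike of 6 pairs (running 11/32).
From row 6: 1 unlike of 4 pairs (running 12/36).
Total adjacent occupied pairs: 36; unlike-type pairs: 12.

12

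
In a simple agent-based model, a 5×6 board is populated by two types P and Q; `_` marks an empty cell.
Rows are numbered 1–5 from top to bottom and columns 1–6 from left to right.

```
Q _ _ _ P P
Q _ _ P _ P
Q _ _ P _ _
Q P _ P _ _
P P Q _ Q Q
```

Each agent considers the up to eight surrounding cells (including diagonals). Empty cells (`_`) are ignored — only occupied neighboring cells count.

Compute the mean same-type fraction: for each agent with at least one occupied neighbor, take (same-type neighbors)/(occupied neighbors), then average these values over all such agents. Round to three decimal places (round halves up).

(1,1)Q 1/1
(1,5)P 3/3
(1,6)P 2/2
(2,1)Q 2/2
(2,4)P 2/2
(2,6)P 2/2
(3,1)Q 2/3
(3,4)P 2/2
(4,1)Q 1/4
(4,2)P 2/5
(4,4)P 1/3
(5,1)P 2/3
(5,2)P 2/4
(5,3)Q 0/3
(5,5)Q 1/2
(5,6)Q 1/1
Sum over 16 agents: 1/1 + 3/3 + 2/2 + 2/2 + 2/2 + 2/2 + 2/3 + 2/2 + 1/4 + 2/5 + 1/3 + 2/3 + 2/4 + 0/3 + 1/2 + 1/1 = 679/60; mean = 679/60 ÷ 16 = 679/960 = 0.707291… → 0.707.

0.707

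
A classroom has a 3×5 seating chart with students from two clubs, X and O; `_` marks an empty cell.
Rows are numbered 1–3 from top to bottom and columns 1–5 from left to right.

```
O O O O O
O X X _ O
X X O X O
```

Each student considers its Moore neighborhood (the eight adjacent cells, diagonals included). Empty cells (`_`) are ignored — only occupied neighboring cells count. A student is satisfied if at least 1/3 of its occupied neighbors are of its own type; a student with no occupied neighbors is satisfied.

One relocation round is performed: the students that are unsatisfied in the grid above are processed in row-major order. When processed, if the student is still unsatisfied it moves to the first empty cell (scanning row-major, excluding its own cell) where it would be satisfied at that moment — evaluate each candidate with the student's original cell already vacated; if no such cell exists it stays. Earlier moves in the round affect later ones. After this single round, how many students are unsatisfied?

0

Initially unsatisfied (in order): (3,3), (3,4).
  (3,3) → (2,4).
  (3,4) → (3,3).
Resulting grid:
O O O O O
O X X O O
X X X _ O
All satisfied now.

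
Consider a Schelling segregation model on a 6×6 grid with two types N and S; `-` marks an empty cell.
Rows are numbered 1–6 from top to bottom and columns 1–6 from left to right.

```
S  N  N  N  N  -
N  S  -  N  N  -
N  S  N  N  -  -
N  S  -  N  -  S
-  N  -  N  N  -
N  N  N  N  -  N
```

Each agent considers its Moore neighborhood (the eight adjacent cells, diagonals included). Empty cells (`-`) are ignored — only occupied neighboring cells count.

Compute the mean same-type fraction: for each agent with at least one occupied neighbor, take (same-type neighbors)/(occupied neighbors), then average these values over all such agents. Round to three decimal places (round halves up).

(1,1)S 1/3
(1,2)N 2/4
(1,3)N 3/4
(1,4)N 4/4
(1,5)N 3/3
(2,1)N 2/5
(2,2)S 2/7
(2,4)N 6/6
(2,5)N 4/4
(3,1)N 2/5
(3,2)S 2/6
(3,3)N 3/6
(3,4)N 4/4
(4,1)N 2/4
(4,2)S 1/5
(4,4)N 4/4
(4,6)S 0/1
(5,2)N 4/5
(5,4)N 4/4
(5,5)N 4/5
(6,1)N 2/2
(6,2)N 3/3
(6,3)N 4/4
(6,4)N 3/3
(6,6)N 1/1
Sum over 25 agents: 1/3 + 2/4 + 3/4 + 4/4 + 3/3 + 2/5 + 2/7 + 6/6 + 4/4 + 2/5 + 2/6 + 3/6 + 4/4 + 2/4 + 1/5 + 4/4 + 0/1 + 4/5 + 4/4 + 4/5 + 2/2 + 3/3 + 4/4 + 3/3 + 1/1 = 7477/420; mean = 7477/420 ÷ 25 = 7477/10500 = 0.712095… → 0.712.

0.712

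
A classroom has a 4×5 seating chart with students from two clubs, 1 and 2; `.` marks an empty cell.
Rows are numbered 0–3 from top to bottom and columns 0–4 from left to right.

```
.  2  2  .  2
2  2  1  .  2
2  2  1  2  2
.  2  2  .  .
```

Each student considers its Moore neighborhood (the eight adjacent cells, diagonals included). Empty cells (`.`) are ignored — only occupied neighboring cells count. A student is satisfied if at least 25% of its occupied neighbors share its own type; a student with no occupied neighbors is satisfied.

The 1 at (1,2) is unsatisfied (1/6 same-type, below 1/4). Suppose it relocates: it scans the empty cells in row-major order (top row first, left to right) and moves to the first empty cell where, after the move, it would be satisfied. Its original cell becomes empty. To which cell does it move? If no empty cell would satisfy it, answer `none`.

Vacating (1,2). Empty cells in order:
  (0,0): 0/3 same-type → still unsatisfied.
  (0,3): 0/3 same-type → still unsatisfied.
  (1,3): 1/6 same-type → still unsatisfied.
  (3,0): 0/3 same-type → still unsatisfied.
  (3,3): 1/4 same-type → satisfied — stop here.

(3,3)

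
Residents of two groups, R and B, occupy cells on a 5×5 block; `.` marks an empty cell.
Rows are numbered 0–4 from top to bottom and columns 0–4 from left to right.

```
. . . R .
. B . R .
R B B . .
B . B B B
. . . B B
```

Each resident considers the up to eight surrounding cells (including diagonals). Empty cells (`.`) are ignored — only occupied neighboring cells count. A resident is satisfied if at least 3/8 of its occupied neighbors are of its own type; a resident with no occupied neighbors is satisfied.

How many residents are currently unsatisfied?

1

Row 0: (0,3)R 1/1 ✓
Row 1: (1,1)B 2/3 ✓ · (1,3)R 1/2 ✓
Row 2: (2,0)R 0/3 ✗ · (2,1)B 4/5 ✓ · (2,2)B 4/5 ✓
Row 3: (3,0)B 1/2 ✓ · (3,2)B 4/4 ✓ · (3,3)B 5/5 ✓ · (3,4)B 3/3 ✓
Row 4: (4,3)B 4/4 ✓ · (4,4)B 3/3 ✓
Unsatisfied: (2,0) — 1 in total.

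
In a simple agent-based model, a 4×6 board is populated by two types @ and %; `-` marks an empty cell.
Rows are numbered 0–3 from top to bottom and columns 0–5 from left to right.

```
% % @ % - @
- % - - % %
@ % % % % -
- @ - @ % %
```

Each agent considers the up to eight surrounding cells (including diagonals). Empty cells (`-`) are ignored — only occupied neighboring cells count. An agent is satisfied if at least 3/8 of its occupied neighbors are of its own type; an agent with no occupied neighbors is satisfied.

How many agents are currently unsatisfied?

Row 0: (0,0)% 2/2 ✓ · (0,1)% 2/3 ✓ · (0,2)@ 0/3 ✗ · (0,3)% 1/2 ✓ · (0,5)@ 0/2 ✗
Row 1: (1,1)% 4/6 ✓ · (1,4)% 4/5 ✓ · (1,5)% 2/3 ✓
Row 2: (2,0)@ 1/3 ✗ · (2,1)% 2/4 ✓ · (2,2)% 3/5 ✓ · (2,3)% 4/5 ✓ · (2,4)% 5/6 ✓
Row 3: (3,1)@ 1/3 ✗ · (3,3)@ 0/4 ✗ · (3,4)% 3/4 ✓ · (3,5)% 2/2 ✓
Unsatisfied: (0,2), (0,5), (2,0), (3,1), (3,3) — 5 in total.

5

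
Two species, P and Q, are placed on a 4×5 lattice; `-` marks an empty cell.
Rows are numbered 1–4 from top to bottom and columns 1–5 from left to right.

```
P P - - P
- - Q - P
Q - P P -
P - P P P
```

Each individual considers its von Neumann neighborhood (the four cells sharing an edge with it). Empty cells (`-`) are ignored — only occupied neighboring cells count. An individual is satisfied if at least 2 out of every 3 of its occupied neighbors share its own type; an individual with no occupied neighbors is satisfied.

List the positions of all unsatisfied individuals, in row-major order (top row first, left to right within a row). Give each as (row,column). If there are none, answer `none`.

(2,3), (3,1), (4,1)

Row 1: (1,1)P 1/1 ok · (1,2)P 1/1 ok · (1,5)P 1/1 ok
Row 2: (2,3)Q 0/1 unhappy · (2,5)P 1/1 ok
Row 3: (3,1)Q 0/1 unhappy · (3,3)P 2/3 ok · (3,4)P 2/2 ok
Row 4: (4,1)P 0/1 unhappy · (4,3)P 2/2 ok · (4,4)P 3/3 ok · (4,5)P 1/1 ok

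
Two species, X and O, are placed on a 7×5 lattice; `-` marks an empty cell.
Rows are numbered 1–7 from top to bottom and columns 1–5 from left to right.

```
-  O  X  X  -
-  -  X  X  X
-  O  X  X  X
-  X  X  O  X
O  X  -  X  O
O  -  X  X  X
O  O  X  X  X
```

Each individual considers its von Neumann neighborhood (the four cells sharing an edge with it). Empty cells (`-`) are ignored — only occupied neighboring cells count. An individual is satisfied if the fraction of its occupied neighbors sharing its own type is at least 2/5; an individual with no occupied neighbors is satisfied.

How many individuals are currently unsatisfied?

6

(1,2)O 0/1 not
(1,3)X 2/3 satisfied
(1,4)X 2/2 satisfied
(2,3)X 3/3 satisfied
(2,4)X 4/4 satisfied
(2,5)X 2/2 satisfied
(3,2)O 0/2 not
(3,3)X 3/4 satisfied
(3,4)X 3/4 satisfied
(3,5)X 3/3 satisfied
(4,2)X 2/3 satisfied
(4,3)X 2/3 satisfied
(4,4)O 0/4 not
(4,5)X 1/3 not
(5,1)O 1/2 satisfied
(5,2)X 1/2 satisfied
(5,4)X 1/3 not
(5,5)O 0/3 not
(6,1)O 2/2 satisfied
(6,3)X 2/2 satisfied
(6,4)X 4/4 satisfied
(6,5)X 2/3 satisfied
(7,1)O 2/2 satisfied
(7,2)O 1/2 satisfied
(7,3)X 2/3 satisfied
(7,4)X 3/3 satisfied
(7,5)X 2/2 satisfied
Unsatisfied: (1,2), (3,2), (4,4), (4,5), (5,4), (5,5) — 6 in total.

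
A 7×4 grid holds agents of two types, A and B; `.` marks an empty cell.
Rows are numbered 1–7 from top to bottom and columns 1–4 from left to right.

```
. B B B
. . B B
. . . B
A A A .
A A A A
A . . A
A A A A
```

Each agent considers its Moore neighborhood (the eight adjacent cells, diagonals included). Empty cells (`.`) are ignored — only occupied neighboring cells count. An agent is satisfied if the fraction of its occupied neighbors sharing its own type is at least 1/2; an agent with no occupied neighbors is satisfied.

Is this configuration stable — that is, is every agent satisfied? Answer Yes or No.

(1,2)B 2/2 ✓
(1,3)B 4/4 ✓
(1,4)B 3/3 ✓
(2,3)B 5/5 ✓
(2,4)B 4/4 ✓
(3,4)B 2/3 ✓
(4,1)A 3/3 ✓
(4,2)A 5/5 ✓
(4,3)A 4/5 ✓
(5,1)A 4/4 ✓
(5,2)A 6/6 ✓
(5,3)A 5/5 ✓
(5,4)A 3/3 ✓
(6,1)A 4/4 ✓
(6,4)A 4/4 ✓
(7,1)A 2/2 ✓
(7,2)A 3/3 ✓
(7,3)A 3/3 ✓
(7,4)A 2/2 ✓
All meet the threshold, so the configuration is stable.

Yes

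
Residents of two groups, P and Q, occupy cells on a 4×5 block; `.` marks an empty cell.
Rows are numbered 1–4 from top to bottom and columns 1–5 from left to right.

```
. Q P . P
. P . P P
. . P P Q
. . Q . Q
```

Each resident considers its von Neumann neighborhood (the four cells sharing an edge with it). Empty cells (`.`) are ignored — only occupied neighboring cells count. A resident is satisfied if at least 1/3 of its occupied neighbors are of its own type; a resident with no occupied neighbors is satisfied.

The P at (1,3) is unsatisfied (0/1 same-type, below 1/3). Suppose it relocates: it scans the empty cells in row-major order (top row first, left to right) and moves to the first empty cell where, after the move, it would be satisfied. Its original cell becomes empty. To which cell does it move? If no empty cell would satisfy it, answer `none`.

Vacating (1,3). Empty cells in order:
  (1,1): 0/1 same-type → still unsatisfied.
  (1,4): 2/2 same-type → satisfied — stop here.

(1,4)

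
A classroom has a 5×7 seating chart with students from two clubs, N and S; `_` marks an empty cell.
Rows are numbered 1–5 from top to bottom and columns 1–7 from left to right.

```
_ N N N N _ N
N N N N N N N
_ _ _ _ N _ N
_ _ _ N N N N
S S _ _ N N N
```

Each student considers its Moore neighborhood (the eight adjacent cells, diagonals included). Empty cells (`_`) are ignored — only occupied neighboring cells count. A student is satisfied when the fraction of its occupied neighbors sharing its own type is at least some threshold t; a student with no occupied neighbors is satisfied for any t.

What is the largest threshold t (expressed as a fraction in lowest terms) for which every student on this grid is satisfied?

Row 1: (1,2)N 4/4 · (1,3)N 5/5 · (1,4)N 5/5 · (1,5)N 4/4 · (1,7)N 2/2
Row 2: (2,1)N 2/2 · (2,2)N 4/4 · (2,3)N 5/5 · (2,4)N 6/6 · (2,5)N 5/5 · (2,6)N 6/6 · (2,7)N 3/3
Row 3: (3,5)N 6/6 · (3,7)N 4/4
Row 4: (4,4)N 3/3 · (4,5)N 5/5 · (4,6)N 7/7 · (4,7)N 4/4
Row 5: (5,1)S 1/1 · (5,2)S 1/1 · (5,5)N 4/4 · (5,6)N 5/5 · (5,7)N 3/3
The smallest same-type fraction is 4/4 at (1,2), which reduces to 1/1. Any threshold above that leaves this student unsatisfied.

1/1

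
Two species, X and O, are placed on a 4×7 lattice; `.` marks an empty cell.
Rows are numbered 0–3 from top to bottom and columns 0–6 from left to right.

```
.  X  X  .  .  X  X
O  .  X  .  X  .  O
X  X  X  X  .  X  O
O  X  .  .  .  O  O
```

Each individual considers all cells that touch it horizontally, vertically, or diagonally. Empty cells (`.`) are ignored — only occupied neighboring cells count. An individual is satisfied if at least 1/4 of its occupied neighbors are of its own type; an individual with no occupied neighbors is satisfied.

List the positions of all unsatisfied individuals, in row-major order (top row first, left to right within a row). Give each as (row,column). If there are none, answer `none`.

Row 0: (0,1)X 2/3 ✓ · (0,2)X 2/2 ✓ · (0,5)X 2/3 ✓ · (0,6)X 1/2 ✓
Row 1: (1,0)O 0/3 ✗ · (1,2)X 5/5 ✓ · (1,4)X 3/3 ✓ · (1,6)O 1/4 ✓
Row 2: (2,0)X 2/4 ✓ · (2,1)X 4/6 ✓ · (2,2)X 4/4 ✓ · (2,3)X 3/3 ✓ · (2,5)X 1/5 ✗ · (2,6)O 3/4 ✓
Row 3: (3,0)O 0/3 ✗ · (3,1)X 3/4 ✓ · (3,5)O 2/3 ✓ · (3,6)O 2/3 ✓

(1,0), (2,5), (3,0)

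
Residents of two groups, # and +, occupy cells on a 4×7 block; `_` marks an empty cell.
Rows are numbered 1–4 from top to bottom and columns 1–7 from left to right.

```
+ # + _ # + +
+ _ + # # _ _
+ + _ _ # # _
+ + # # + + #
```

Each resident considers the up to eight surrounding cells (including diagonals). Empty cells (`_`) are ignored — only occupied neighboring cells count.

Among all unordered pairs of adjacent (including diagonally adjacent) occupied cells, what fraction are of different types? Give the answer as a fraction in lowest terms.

16/39

Scan each occupied cell's neighbors to the right and below (and the two forward diagonals) so each pair is counted once.
From row 1: 7 unlike of 12 pairs (running 7/12).
From row 2: 1 unlike of 8 pairs (running 8/20).
From row 3: 5 unlike of 13 pairs (running 13/33).
From row 4: 3 unlike of 6 pairs (running 16/39).
Total adjacent occupied pairs: 39; unlike-type pairs: 16.
16/39 is already in lowest terms.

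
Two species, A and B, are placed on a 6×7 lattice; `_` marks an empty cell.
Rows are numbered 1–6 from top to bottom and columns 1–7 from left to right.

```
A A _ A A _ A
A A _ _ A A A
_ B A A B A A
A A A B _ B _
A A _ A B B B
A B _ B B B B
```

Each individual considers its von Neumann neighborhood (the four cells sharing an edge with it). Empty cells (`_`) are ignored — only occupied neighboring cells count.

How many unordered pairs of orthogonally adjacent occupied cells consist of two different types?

14

Scan each occupied cell's neighbors to the right and below so each pair is counted once.
Row 1: A(1,1)–A(1,2)= A(1,1)–A(2,1)= A(1,2)–A(2,2)= A(1,4)–A(1,5)= A(1,5)–A(2,5)= A(1,7)–A(2,7)=  → 0/6 unlike.
Row 2: A(2,1)–A(2,2)= A(2,2)–B(3,2)≠ A(2,5)–A(2,6)= A(2,5)–B(3,5)≠ A(2,6)–A(2,7)= A(2,6)–A(3,6)= A(2,7)–A(3,7)=  → 2/7 unlike.
Row 3: B(3,2)–A(3,3)≠ B(3,2)–A(4,2)≠ A(3,3)–A(3,4)= A(3,3)–A(4,3)= A(3,4)–B(3,5)≠ A(3,4)–B(4,4)≠ B(3,5)–A(3,6)≠ A(3,6)–A(3,7)= A(3,6)–B(4,6)≠  → 6/9 unlike.
Row 4: A(4,1)–A(4,2)= A(4,1)–A(5,1)= A(4,2)–A(4,3)= A(4,2)–A(5,2)= A(4,3)–B(4,4)≠ B(4,4)–A(5,4)≠ B(4,6)–B(5,6)=  → 2/7 unlike.
Row 5: A(5,1)–A(5,2)= A(5,1)–A(6,1)= A(5,2)–B(6,2)≠ A(5,4)–B(5,5)≠ A(5,4)–B(6,4)≠ B(5,5)–B(5,6)= B(5,5)–B(6,5)= B(5,6)–B(5,7)= B(5,6)–B(6,6)= B(5,7)–B(6,7)=  → 3/10 unlike.
Row 6: A(6,1)–B(6,2)≠ B(6,4)–B(6,5)= B(6,5)–B(6,6)= B(6,6)–B(6,7)=  → 1/4 unlike.
Total adjacent occupied pairs: 43; unlike-type pairs: 14.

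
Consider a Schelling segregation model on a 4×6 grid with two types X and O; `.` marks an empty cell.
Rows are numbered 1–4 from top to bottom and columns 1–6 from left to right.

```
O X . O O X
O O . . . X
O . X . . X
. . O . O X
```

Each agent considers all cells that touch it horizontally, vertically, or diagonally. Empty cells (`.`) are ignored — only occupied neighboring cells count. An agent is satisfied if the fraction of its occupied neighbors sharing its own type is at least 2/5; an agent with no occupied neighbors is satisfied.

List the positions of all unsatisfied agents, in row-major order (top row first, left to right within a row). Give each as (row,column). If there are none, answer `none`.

(1,1)O 2/3 ok
(1,2)X 0/3 unhappy
(1,4)O 1/1 ok
(1,5)O 1/3 unhappy
(1,6)X 1/2 ok
(2,1)O 3/4 ok
(2,2)O 3/5 ok
(2,6)X 2/3 ok
(3,1)O 2/2 ok
(3,3)X 0/2 unhappy
(3,6)X 2/3 ok
(4,3)O 0/1 unhappy
(4,5)O 0/2 unhappy
(4,6)X 1/2 ok

(1,2), (1,5), (3,3), (4,3), (4,5)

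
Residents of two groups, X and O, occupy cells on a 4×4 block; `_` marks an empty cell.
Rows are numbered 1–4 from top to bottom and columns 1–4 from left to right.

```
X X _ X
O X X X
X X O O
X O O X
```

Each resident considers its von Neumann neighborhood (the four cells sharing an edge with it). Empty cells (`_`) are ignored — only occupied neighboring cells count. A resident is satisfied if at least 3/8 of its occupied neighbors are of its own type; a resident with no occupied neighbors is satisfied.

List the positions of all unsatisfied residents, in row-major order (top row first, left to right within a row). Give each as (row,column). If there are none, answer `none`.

(1,1)X 1/2 satisfied
(1,2)X 2/2 satisfied
(1,4)X 1/1 satisfied
(2,1)O 0/3 not
(2,2)X 3/4 satisfied
(2,3)X 2/3 satisfied
(2,4)X 2/3 satisfied
(3,1)X 2/3 satisfied
(3,2)X 2/4 satisfied
(3,3)O 2/4 satisfied
(3,4)O 1/3 not
(4,1)X 1/2 satisfied
(4,2)O 1/3 not
(4,3)O 2/3 satisfied
(4,4)X 0/2 not

(2,1), (3,4), (4,2), (4,4)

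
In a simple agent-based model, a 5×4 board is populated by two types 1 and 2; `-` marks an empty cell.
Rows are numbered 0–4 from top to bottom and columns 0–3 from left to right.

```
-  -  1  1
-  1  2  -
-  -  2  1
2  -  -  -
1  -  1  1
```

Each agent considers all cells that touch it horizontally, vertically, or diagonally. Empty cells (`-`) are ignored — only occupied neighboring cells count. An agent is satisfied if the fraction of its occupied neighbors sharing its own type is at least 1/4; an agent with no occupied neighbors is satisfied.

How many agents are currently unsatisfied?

4

Row 0: (0,2)1 2/3 ✓ · (0,3)1 1/2 ✓
Row 1: (1,1)1 1/3 ✓ · (1,2)2 1/5 ✗
Row 2: (2,2)2 1/3 ✓ · (2,3)1 0/2 ✗
Row 3: (3,0)2 0/1 ✗
Row 4: (4,0)1 0/1 ✗ · (4,2)1 1/1 ✓ · (4,3)1 1/1 ✓
Unsatisfied: (1,2), (2,3), (3,0), (4,0) — 4 in total.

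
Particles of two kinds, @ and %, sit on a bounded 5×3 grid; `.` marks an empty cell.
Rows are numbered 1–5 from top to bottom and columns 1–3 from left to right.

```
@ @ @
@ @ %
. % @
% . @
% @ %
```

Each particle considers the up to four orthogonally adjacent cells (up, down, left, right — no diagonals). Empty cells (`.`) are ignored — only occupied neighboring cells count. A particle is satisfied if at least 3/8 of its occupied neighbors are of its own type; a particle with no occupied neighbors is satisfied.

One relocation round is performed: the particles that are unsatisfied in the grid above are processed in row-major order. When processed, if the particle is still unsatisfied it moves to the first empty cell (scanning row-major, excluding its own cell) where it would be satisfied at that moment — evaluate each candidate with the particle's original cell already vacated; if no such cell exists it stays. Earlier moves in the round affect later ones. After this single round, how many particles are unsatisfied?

0

Initially unsatisfied (in order): (2,3), (3,2), (3,3), (5,2), (5,3).
  (2,3) → (3,1).
  (3,2): no empty cell satisfies it; stays.
  (3,3): now satisfied by earlier moves; stays.
  (5,2) → (2,3).
  (5,3) → (4,2).
Resulting grid:
@ @ @
@ @ @
% % @
% % @
% . .
All satisfied now.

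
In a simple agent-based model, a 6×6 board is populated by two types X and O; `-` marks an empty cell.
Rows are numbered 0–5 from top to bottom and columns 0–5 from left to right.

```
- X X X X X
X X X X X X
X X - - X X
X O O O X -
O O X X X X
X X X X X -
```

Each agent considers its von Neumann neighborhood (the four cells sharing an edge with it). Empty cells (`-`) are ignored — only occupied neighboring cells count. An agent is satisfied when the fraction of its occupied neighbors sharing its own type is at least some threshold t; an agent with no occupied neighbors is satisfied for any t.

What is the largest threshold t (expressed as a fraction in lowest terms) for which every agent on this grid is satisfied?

(0,1)X 2/2
(0,2)X 3/3
(0,3)X 3/3
(0,4)X 3/3
(0,5)X 2/2
(1,0)X 2/2
(1,1)X 4/4
(1,2)X 3/3
(1,3)X 3/3
(1,4)X 4/4
(1,5)X 3/3
(2,0)X 3/3
(2,1)X 2/3
(2,4)X 3/3
(2,5)X 2/2
(3,0)X 1/3
(3,1)O 2/4
(3,2)O 2/3
(3,3)O 1/3
(3,4)X 2/3
(4,0)O 1/3
(4,1)O 2/4
(4,2)X 2/4
(4,3)X 3/4
(4,4)X 4/4
(4,5)X 1/1
(5,0)X 1/2
(5,1)X 2/3
(5,2)X 3/3
(5,3)X 3/3
(5,4)X 2/2
The smallest same-type fraction is 1/3 at (3,0), which reduces to 1/3. Any threshold above that leaves this agent unsatisfied.

1/3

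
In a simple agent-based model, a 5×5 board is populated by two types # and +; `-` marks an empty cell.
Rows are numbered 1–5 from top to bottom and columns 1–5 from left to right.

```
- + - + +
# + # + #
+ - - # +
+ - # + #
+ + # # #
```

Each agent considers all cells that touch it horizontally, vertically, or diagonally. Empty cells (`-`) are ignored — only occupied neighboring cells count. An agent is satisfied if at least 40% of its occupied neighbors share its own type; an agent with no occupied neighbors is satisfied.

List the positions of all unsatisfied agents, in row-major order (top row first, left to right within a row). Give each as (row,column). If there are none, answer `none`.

(1,2), (2,1), (2,3), (2,5), (4,4)

Row 1: (1,2)+ 1/3 not · (1,4)+ 2/4 satisfied · (1,5)+ 2/3 satisfied
Row 2: (2,1)# 0/3 not · (2,2)+ 2/4 satisfied · (2,3)# 1/5 not · (2,4)+ 3/6 satisfied · (2,5)# 1/5 not
Row 3: (3,1)+ 2/3 satisfied · (3,4)# 4/7 satisfied · (3,5)+ 2/5 satisfied
Row 4: (4,1)+ 3/3 satisfied · (4,3)# 3/5 satisfied · (4,4)+ 1/7 not · (4,5)# 3/5 satisfied
Row 5: (5,1)+ 2/2 satisfied · (5,2)+ 2/4 satisfied · (5,3)# 2/4 satisfied · (5,4)# 4/5 satisfied · (5,5)# 2/3 satisfied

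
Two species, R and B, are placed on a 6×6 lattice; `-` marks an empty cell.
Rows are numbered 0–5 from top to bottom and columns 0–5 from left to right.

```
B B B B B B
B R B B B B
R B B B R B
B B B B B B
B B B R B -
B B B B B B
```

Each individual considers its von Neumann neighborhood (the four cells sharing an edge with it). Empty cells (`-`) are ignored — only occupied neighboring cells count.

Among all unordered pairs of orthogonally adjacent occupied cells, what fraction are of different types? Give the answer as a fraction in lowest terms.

Scan each occupied cell's neighbors to the right and below so each pair is counted once.
From row 0: 1 unlike of 11 pairs (running 1/11).
From row 1: 5 unlike of 11 pairs (running 6/22).
From row 2: 5 unlike of 11 pairs (running 11/33).
From row 3: 1 unlike of 10 pairs (running 12/43).
From row 4: 3 unlike of 9 pairs (running 15/52).
From row 5: 0 unlike of 5 pairs (running 15/57).
Total adjacent occupied pairs: 57; unlike-type pairs: 15.
15/57 reduces to 5/19.

5/19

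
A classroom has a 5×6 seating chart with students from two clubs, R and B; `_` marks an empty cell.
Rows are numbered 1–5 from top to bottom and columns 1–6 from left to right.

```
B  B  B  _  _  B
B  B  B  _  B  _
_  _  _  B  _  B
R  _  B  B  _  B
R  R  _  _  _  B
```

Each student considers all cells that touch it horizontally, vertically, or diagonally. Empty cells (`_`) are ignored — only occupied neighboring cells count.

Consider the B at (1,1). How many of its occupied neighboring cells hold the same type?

3

Occupied neighbors of (1,1): (1,2)=B, (2,1)=B, (2,2)=B.
Same type (B): 3 of 3.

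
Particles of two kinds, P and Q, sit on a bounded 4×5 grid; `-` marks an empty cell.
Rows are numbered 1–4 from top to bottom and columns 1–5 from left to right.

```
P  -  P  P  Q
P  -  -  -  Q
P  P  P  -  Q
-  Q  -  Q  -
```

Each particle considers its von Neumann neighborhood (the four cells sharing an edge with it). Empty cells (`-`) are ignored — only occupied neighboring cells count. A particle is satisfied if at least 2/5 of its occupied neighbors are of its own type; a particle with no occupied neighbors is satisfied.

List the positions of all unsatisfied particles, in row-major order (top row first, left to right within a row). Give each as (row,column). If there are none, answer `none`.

Row 1: (1,1)P 1/1 ✓ · (1,3)P 1/1 ✓ · (1,4)P 1/2 ✓ · (1,5)Q 1/2 ✓
Row 2: (2,1)P 2/2 ✓ · (2,5)Q 2/2 ✓
Row 3: (3,1)P 2/2 ✓ · (3,2)P 2/3 ✓ · (3,3)P 1/1 ✓ · (3,5)Q 1/1 ✓
Row 4: (4,2)Q 0/1 ✗ · (4,4)Q 0/0 ✓

(4,2)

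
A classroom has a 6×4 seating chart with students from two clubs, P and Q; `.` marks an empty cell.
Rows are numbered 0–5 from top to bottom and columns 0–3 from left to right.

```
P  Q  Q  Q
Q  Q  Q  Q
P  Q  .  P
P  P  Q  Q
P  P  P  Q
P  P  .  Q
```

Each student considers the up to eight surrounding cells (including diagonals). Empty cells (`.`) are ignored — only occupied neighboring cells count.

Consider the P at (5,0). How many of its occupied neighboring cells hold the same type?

Occupied neighbors of (5,0): (4,0)=P, (4,1)=P, (5,1)=P.
Same type (P): 3 of 3.

3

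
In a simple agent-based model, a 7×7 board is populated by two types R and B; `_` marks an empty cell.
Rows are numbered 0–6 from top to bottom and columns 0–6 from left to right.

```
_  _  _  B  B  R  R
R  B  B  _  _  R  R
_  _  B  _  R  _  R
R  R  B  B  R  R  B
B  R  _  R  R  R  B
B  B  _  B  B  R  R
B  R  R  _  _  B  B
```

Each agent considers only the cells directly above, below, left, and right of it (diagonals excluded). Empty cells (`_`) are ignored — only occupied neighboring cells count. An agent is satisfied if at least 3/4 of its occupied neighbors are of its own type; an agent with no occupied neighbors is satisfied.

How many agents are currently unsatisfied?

24

Row 0: (0,3)B 1/1 ok · (0,4)B 1/2 unhappy · (0,5)R 2/3 unhappy · (0,6)R 2/2 ok
Row 1: (1,0)R 0/1 unhappy · (1,1)B 1/2 unhappy · (1,2)B 2/2 ok · (1,5)R 2/2 ok · (1,6)R 3/3 ok
Row 2: (2,2)B 2/2 ok · (2,4)R 1/1 ok · (2,6)R 1/2 unhappy
Row 3: (3,0)R 1/2 unhappy · (3,1)R 2/3 unhappy · (3,2)B 2/3 unhappy · (3,3)B 1/3 unhappy · (3,4)R 3/4 ok · (3,5)R 2/3 unhappy · (3,6)B 1/3 unhappy
Row 4: (4,0)B 1/3 unhappy · (4,1)R 1/3 unhappy · (4,3)R 1/3 unhappy · (4,4)R 3/4 ok · (4,5)R 3/4 ok · (4,6)B 1/3 unhappy
Row 5: (5,0)B 3/3 ok · (5,1)B 1/3 unhappy · (5,3)B 1/2 unhappy · (5,4)B 1/3 unhappy · (5,5)R 2/4 unhappy · (5,6)R 1/3 unhappy
Row 6: (6,0)B 1/2 unhappy · (6,1)R 1/3 unhappy · (6,2)R 1/1 ok · (6,5)B 1/2 unhappy · (6,6)B 1/2 unhappy
Unsatisfied: (0,4), (0,5), (1,0), (1,1), (2,6), (3,0), (3,1), (3,2), (3,3), (3,5), (3,6), (4,0), (4,1), (4,3), (4,6), (5,1), (5,3), (5,4), (5,5), (5,6), (6,0), (6,1), (6,5), (6,6) — 24 in total.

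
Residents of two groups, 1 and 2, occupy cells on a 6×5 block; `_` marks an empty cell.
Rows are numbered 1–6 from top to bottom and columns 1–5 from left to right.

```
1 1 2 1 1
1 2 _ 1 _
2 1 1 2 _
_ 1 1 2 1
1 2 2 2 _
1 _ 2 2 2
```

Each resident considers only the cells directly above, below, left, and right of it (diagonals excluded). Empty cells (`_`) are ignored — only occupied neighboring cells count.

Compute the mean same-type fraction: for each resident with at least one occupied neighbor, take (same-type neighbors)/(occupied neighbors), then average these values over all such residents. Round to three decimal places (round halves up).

0.566

(1,1)1 2/2
(1,2)1 1/3
(1,3)2 0/2
(1,4)1 2/3
(1,5)1 1/1
(2,1)1 1/3
(2,2)2 0/3
(2,4)1 1/2
(3,1)2 0/2
(3,2)1 2/4
(3,3)1 2/3
(3,4)2 1/3
(4,2)1 2/3
(4,3)1 2/4
(4,4)2 2/4
(4,5)1 0/1
(5,1)1 1/2
(5,2)2 1/3
(5,3)2 3/4
(5,4)2 3/3
(6,1)1 1/1
(6,3)2 2/2
(6,4)2 3/3
(6,5)2 1/1
Sum over 24 residents: 2/2 + 1/3 + 0/2 + 2/3 + 1/1 + 1/3 + 0/3 + 1/2 + 0/2 + 2/4 + 2/3 + 1/3 + 2/3 + 2/4 + 2/4 + 0/1 + 1/2 + 1/3 + 3/4 + 3/3 + 1/1 + 2/2 + 3/3 + 1/1 = 163/12; mean = 163/12 ÷ 24 = 163/288 = 0.565972… → 0.566.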